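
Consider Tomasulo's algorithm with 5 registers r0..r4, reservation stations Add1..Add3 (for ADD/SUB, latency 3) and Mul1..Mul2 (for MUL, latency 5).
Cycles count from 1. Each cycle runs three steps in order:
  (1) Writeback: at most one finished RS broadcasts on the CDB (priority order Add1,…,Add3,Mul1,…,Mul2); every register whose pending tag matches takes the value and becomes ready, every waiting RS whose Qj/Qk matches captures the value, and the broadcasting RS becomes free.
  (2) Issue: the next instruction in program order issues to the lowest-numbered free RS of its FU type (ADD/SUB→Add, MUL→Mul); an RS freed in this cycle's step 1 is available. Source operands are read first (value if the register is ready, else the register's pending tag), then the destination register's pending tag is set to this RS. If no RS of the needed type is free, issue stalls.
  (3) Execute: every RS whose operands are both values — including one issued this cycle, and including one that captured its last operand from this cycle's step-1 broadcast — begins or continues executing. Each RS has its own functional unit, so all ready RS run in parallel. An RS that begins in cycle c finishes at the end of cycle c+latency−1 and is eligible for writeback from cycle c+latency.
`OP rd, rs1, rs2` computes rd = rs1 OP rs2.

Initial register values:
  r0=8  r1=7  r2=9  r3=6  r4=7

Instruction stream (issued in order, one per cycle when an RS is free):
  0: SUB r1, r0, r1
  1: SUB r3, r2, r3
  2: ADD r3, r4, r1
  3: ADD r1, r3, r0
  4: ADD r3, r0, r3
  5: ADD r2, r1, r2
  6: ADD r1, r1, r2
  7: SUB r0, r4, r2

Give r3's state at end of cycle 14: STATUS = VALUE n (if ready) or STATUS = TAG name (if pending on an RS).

STATUS = VALUE 16

cycle 1: issue SUB r1<-Add1 // r0:8,r1:Add1,r2:9,r3:6,r4:7
cycle 2: issue SUB r3<-Add2 // r0:8,r1:Add1,r2:9,r3:Add2,r4:7
cycle 3: issue ADD r3<-Add3 // r0:8,r1:Add1,r2:9,r3:Add3,r4:7
cycle 4: CDB Add1=1; issue ADD r1<-Add1 // r0:8,r1:Add1,r2:9,r3:Add3,r4:7
cycle 5: CDB Add2=3; issue ADD r3<-Add2 // r0:8,r1:Add1,r2:9,r3:Add2,r4:7
cycle 6: stall // r0:8,r1:Add1,r2:9,r3:Add2,r4:7
cycle 7: CDB Add3=8; issue ADD r2<-Add3 // r0:8,r1:Add1,r2:Add3,r3:Add2,r4:7
cycle 8: stall // r0:8,r1:Add1,r2:Add3,r3:Add2,r4:7
cycle 9: stall // r0:8,r1:Add1,r2:Add3,r3:Add2,r4:7
cycle 10: CDB Add1=16; issue ADD r1<-Add1 // r0:8,r1:Add1,r2:Add3,r3:Add2,r4:7
cycle 11: CDB Add2=16; issue SUB r0<-Add2 // r0:Add2,r1:Add1,r2:Add3,r3:16,r4:7
cycle 12: - // r0:Add2,r1:Add1,r2:Add3,r3:16,r4:7
cycle 13: CDB Add3=25 // r0:Add2,r1:Add1,r2:25,r3:16,r4:7
cycle 14: - // r0:Add2,r1:Add1,r2:25,r3:16,r4:7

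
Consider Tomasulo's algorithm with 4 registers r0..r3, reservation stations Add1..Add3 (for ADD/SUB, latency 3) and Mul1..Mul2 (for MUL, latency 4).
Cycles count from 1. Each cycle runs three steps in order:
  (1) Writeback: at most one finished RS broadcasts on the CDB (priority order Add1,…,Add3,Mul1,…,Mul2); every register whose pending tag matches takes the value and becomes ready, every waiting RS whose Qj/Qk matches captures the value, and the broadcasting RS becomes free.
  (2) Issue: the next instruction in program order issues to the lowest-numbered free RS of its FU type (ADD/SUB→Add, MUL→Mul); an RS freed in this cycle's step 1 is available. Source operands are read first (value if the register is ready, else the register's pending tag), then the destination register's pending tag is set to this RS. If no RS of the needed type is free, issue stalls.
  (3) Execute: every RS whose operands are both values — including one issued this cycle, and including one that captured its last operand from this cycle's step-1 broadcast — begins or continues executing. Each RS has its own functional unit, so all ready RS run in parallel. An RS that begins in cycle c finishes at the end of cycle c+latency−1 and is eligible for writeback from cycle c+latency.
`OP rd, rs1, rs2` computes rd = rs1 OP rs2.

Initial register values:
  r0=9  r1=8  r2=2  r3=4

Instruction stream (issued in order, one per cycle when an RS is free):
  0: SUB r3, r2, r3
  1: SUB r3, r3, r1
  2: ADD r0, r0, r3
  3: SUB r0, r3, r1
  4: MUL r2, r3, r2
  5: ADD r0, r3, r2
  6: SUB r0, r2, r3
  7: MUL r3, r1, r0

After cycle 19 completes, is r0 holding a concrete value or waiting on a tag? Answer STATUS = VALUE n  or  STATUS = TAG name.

c1: issue SUB r3<-Add1 | r0:9,r1:8,r2:2,r3:Add1
c2: issue SUB r3<-Add2 | r0:9,r1:8,r2:2,r3:Add2
c3: issue ADD r0<-Add3 | r0:Add3,r1:8,r2:2,r3:Add2
c4: CDB Add1=-2; issue SUB r0<-Add1 | r0:Add1,r1:8,r2:2,r3:Add2
c5: issue MUL r2<-Mul1 | r0:Add1,r1:8,r2:Mul1,r3:Add2
c6: stall | r0:Add1,r1:8,r2:Mul1,r3:Add2
c7: CDB Add2=-10; issue ADD r0<-Add2 | r0:Add2,r1:8,r2:Mul1,r3:-10
c8: stall | r0:Add2,r1:8,r2:Mul1,r3:-10
c9: stall | r0:Add2,r1:8,r2:Mul1,r3:-10
c10: CDB Add1=-18; issue SUB r0<-Add1 | r0:Add1,r1:8,r2:Mul1,r3:-10
c11: CDB Add3=-1; issue MUL r3<-Mul2 | r0:Add1,r1:8,r2:Mul1,r3:Mul2
c12: CDB Mul1=-20 | r0:Add1,r1:8,r2:-20,r3:Mul2
c13: - | r0:Add1,r1:8,r2:-20,r3:Mul2
c14: - | r0:Add1,r1:8,r2:-20,r3:Mul2
c15: CDB Add1=-10 | r0:-10,r1:8,r2:-20,r3:Mul2
c16: CDB Add2=-30 | r0:-10,r1:8,r2:-20,r3:Mul2
c17: - | r0:-10,r1:8,r2:-20,r3:Mul2
c18: - | r0:-10,r1:8,r2:-20,r3:Mul2
c19: CDB Mul2=-80 | r0:-10,r1:8,r2:-20,r3:-80

STATUS = VALUE -10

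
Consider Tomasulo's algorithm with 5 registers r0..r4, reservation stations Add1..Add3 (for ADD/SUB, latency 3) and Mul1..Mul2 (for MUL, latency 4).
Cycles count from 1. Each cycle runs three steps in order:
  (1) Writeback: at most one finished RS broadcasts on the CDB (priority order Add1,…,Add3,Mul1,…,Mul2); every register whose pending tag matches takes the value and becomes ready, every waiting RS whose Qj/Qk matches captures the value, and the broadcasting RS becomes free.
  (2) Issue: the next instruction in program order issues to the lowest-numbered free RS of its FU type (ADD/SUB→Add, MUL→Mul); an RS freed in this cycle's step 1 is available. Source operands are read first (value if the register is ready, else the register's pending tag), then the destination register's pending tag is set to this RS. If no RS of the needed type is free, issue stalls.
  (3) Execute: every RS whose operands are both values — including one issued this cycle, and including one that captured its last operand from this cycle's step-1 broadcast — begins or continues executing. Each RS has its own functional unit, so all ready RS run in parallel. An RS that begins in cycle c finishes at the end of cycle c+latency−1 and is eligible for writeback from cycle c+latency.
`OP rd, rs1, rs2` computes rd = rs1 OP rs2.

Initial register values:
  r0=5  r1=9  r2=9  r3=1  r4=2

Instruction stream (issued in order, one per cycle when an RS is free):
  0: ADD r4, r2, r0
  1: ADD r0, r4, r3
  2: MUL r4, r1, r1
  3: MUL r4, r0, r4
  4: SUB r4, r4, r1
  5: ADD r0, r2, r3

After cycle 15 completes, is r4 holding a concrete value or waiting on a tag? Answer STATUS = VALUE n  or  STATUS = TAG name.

c1: issue ADD r4<-Add1 | r0:5,r1:9,r2:9,r3:1,r4:Add1
c2: issue ADD r0<-Add2 | r0:Add2,r1:9,r2:9,r3:1,r4:Add1
c3: issue MUL r4<-Mul1 | r0:Add2,r1:9,r2:9,r3:1,r4:Mul1
c4: CDB Add1=14; issue MUL r4<-Mul2 | r0:Add2,r1:9,r2:9,r3:1,r4:Mul2
c5: issue SUB r4<-Add1 | r0:Add2,r1:9,r2:9,r3:1,r4:Add1
c6: issue ADD r0<-Add3 | r0:Add3,r1:9,r2:9,r3:1,r4:Add1
c7: CDB Add2=15 | r0:Add3,r1:9,r2:9,r3:1,r4:Add1
c8: CDB Mul1=81 | r0:Add3,r1:9,r2:9,r3:1,r4:Add1
c9: CDB Add3=10 | r0:10,r1:9,r2:9,r3:1,r4:Add1
c10: - | r0:10,r1:9,r2:9,r3:1,r4:Add1
c11: - | r0:10,r1:9,r2:9,r3:1,r4:Add1
c12: CDB Mul2=1215 | r0:10,r1:9,r2:9,r3:1,r4:Add1
c13: - | r0:10,r1:9,r2:9,r3:1,r4:Add1
c14: - | r0:10,r1:9,r2:9,r3:1,r4:Add1
c15: CDB Add1=1206 | r0:10,r1:9,r2:9,r3:1,r4:1206

STATUS = VALUE 1206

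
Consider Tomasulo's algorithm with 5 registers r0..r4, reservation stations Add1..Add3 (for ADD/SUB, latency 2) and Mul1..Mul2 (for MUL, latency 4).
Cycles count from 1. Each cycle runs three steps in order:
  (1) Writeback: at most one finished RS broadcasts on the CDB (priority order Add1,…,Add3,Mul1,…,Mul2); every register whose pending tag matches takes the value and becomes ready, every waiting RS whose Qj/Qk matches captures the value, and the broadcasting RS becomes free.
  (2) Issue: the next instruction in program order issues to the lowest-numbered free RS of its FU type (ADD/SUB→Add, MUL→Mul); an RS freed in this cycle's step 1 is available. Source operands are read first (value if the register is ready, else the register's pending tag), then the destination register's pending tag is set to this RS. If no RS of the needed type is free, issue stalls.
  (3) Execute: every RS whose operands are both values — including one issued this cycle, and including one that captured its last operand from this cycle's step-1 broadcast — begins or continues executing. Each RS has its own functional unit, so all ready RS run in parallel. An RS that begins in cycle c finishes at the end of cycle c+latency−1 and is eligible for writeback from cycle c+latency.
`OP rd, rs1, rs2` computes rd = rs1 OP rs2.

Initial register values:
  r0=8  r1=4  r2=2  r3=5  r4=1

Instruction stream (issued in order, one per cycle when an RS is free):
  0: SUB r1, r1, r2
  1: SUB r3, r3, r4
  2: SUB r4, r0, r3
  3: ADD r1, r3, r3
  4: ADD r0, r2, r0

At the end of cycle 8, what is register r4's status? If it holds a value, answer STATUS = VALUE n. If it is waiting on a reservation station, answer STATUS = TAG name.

cycle 1: issue SUB r1<-Add1 // r0:8,r1:Add1,r2:2,r3:5,r4:1
cycle 2: issue SUB r3<-Add2 // r0:8,r1:Add1,r2:2,r3:Add2,r4:1
cycle 3: CDB Add1=2; issue SUB r4<-Add1 // r0:8,r1:2,r2:2,r3:Add2,r4:Add1
cycle 4: CDB Add2=4; issue ADD r1<-Add2 // r0:8,r1:Add2,r2:2,r3:4,r4:Add1
cycle 5: issue ADD r0<-Add3 // r0:Add3,r1:Add2,r2:2,r3:4,r4:Add1
cycle 6: CDB Add1=4 // r0:Add3,r1:Add2,r2:2,r3:4,r4:4
cycle 7: CDB Add2=8 // r0:Add3,r1:8,r2:2,r3:4,r4:4
cycle 8: CDB Add3=10 // r0:10,r1:8,r2:2,r3:4,r4:4

STATUS = VALUE 4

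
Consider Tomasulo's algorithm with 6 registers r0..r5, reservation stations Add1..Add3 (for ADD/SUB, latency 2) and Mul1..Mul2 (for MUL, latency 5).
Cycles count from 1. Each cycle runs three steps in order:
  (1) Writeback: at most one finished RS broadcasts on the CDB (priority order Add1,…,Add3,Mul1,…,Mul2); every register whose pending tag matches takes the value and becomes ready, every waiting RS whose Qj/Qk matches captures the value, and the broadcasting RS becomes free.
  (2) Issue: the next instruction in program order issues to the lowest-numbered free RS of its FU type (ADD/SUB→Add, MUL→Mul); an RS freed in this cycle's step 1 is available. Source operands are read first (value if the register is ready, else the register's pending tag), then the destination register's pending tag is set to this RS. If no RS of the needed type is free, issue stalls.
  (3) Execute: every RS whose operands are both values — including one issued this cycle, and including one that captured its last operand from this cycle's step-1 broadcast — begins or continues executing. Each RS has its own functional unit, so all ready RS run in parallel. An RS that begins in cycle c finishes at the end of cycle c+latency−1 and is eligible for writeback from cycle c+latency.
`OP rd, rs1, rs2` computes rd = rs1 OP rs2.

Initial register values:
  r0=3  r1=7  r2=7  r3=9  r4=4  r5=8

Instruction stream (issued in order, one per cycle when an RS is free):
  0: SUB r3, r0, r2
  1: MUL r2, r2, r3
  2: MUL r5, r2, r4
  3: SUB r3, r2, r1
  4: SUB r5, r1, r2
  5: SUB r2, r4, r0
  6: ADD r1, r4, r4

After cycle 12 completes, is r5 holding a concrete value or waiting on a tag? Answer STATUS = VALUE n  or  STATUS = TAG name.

c1: issue SUB r3<-Add1 | r0:3,r1:7,r2:7,r3:Add1,r4:4,r5:8
c2: issue MUL r2<-Mul1 | r0:3,r1:7,r2:Mul1,r3:Add1,r4:4,r5:8
c3: CDB Add1=-4; issue MUL r5<-Mul2 | r0:3,r1:7,r2:Mul1,r3:-4,r4:4,r5:Mul2
c4: issue SUB r3<-Add1 | r0:3,r1:7,r2:Mul1,r3:Add1,r4:4,r5:Mul2
c5: issue SUB r5<-Add2 | r0:3,r1:7,r2:Mul1,r3:Add1,r4:4,r5:Add2
c6: issue SUB r2<-Add3 | r0:3,r1:7,r2:Add3,r3:Add1,r4:4,r5:Add2
c7: stall | r0:3,r1:7,r2:Add3,r3:Add1,r4:4,r5:Add2
c8: CDB Add3=1; issue ADD r1<-Add3 | r0:3,r1:Add3,r2:1,r3:Add1,r4:4,r5:Add2
c9: CDB Mul1=-28 | r0:3,r1:Add3,r2:1,r3:Add1,r4:4,r5:Add2
c10: CDB Add3=8 | r0:3,r1:8,r2:1,r3:Add1,r4:4,r5:Add2
c11: CDB Add1=-35 | r0:3,r1:8,r2:1,r3:-35,r4:4,r5:Add2
c12: CDB Add2=35 | r0:3,r1:8,r2:1,r3:-35,r4:4,r5:35

STATUS = VALUE 35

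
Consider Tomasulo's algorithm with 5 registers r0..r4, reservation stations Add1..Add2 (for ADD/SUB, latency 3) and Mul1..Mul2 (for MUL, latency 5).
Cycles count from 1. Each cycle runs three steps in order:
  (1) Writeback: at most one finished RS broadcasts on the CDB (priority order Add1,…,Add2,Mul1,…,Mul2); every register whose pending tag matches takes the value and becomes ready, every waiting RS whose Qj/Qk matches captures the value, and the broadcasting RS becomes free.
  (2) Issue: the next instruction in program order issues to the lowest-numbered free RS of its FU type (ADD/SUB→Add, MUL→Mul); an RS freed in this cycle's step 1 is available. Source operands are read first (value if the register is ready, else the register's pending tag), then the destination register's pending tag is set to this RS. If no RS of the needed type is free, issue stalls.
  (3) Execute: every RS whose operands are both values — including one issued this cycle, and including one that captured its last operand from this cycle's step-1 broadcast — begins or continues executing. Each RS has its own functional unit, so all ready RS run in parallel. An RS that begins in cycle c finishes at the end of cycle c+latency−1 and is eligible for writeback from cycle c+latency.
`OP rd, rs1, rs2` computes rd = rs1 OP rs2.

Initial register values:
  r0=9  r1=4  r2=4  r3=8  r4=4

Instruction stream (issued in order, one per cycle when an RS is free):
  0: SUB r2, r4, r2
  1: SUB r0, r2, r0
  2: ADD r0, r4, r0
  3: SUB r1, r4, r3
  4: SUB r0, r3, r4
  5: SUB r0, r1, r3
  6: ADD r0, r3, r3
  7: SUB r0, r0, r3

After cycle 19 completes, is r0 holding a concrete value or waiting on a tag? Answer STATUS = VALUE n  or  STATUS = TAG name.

  c1: issue SUB r2<-Add1  regs: r0:9,r1:4,r2:Add1,r3:8,r4:4
  c2: issue SUB r0<-Add2  regs: r0:Add2,r1:4,r2:Add1,r3:8,r4:4
  c3: stall  regs: r0:Add2,r1:4,r2:Add1,r3:8,r4:4
  c4: CDB Add1=0; issue ADD r0<-Add1  regs: r0:Add1,r1:4,r2:0,r3:8,r4:4
  c5: stall  regs: r0:Add1,r1:4,r2:0,r3:8,r4:4
  c6: stall  regs: r0:Add1,r1:4,r2:0,r3:8,r4:4
  c7: CDB Add2=-9; issue SUB r1<-Add2  regs: r0:Add1,r1:Add2,r2:0,r3:8,r4:4
  c8: stall  regs: r0:Add1,r1:Add2,r2:0,r3:8,r4:4
  c9: stall  regs: r0:Add1,r1:Add2,r2:0,r3:8,r4:4
  c10: CDB Add1=-5; issue SUB r0<-Add1  regs: r0:Add1,r1:Add2,r2:0,r3:8,r4:4
  c11: CDB Add2=-4; issue SUB r0<-Add2  regs: r0:Add2,r1:-4,r2:0,r3:8,r4:4
  c12: stall  regs: r0:Add2,r1:-4,r2:0,r3:8,r4:4
  c13: CDB Add1=4; issue ADD r0<-Add1  regs: r0:Add1,r1:-4,r2:0,r3:8,r4:4
  c14: CDB Add2=-12; issue SUB r0<-Add2  regs: r0:Add2,r1:-4,r2:0,r3:8,r4:4
  c15: -  regs: r0:Add2,r1:-4,r2:0,r3:8,r4:4
  c16: CDB Add1=16  regs: r0:Add2,r1:-4,r2:0,r3:8,r4:4
  c17: -  regs: r0:Add2,r1:-4,r2:0,r3:8,r4:4
  c18: -  regs: r0:Add2,r1:-4,r2:0,r3:8,r4:4
  c19: CDB Add2=8  regs: r0:8,r1:-4,r2:0,r3:8,r4:4

STATUS = VALUE 8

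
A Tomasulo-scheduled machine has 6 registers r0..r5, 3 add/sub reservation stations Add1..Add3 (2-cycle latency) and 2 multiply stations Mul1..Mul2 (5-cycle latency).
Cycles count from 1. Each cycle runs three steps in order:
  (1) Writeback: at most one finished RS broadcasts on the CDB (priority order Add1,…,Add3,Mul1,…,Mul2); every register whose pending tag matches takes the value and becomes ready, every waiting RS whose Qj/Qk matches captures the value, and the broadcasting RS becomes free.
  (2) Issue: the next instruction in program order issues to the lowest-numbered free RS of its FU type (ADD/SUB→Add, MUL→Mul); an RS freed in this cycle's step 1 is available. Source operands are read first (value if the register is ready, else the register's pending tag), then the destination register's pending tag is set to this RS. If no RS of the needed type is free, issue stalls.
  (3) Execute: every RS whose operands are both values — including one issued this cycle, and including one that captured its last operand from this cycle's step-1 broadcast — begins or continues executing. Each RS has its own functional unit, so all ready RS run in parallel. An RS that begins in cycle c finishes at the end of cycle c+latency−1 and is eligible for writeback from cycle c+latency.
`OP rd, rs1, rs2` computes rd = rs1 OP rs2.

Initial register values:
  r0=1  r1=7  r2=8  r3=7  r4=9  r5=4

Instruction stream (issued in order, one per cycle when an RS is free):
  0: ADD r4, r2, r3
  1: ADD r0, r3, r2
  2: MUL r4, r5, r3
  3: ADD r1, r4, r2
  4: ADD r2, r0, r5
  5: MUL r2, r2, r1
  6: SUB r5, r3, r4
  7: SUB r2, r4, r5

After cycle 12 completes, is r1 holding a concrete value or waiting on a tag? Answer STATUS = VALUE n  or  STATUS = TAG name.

STATUS = VALUE 36

  c1: issue ADD r4<-Add1  regs: r0:1,r1:7,r2:8,r3:7,r4:Add1,r5:4
  c2: issue ADD r0<-Add2  regs: r0:Add2,r1:7,r2:8,r3:7,r4:Add1,r5:4
  c3: CDB Add1=15; issue MUL r4<-Mul1  regs: r0:Add2,r1:7,r2:8,r3:7,r4:Mul1,r5:4
  c4: CDB Add2=15; issue ADD r1<-Add1  regs: r0:15,r1:Add1,r2:8,r3:7,r4:Mul1,r5:4
  c5: issue ADD r2<-Add2  regs: r0:15,r1:Add1,r2:Add2,r3:7,r4:Mul1,r5:4
  c6: issue MUL r2<-Mul2  regs: r0:15,r1:Add1,r2:Mul2,r3:7,r4:Mul1,r5:4
  c7: CDB Add2=19; issue SUB r5<-Add2  regs: r0:15,r1:Add1,r2:Mul2,r3:7,r4:Mul1,r5:Add2
  c8: CDB Mul1=28; issue SUB r2<-Add3  regs: r0:15,r1:Add1,r2:Add3,r3:7,r4:28,r5:Add2
  c9: -  regs: r0:15,r1:Add1,r2:Add3,r3:7,r4:28,r5:Add2
  c10: CDB Add1=36  regs: r0:15,r1:36,r2:Add3,r3:7,r4:28,r5:Add2
  c11: CDB Add2=-21  regs: r0:15,r1:36,r2:Add3,r3:7,r4:28,r5:-21
  c12: -  regs: r0:15,r1:36,r2:Add3,r3:7,r4:28,r5:-21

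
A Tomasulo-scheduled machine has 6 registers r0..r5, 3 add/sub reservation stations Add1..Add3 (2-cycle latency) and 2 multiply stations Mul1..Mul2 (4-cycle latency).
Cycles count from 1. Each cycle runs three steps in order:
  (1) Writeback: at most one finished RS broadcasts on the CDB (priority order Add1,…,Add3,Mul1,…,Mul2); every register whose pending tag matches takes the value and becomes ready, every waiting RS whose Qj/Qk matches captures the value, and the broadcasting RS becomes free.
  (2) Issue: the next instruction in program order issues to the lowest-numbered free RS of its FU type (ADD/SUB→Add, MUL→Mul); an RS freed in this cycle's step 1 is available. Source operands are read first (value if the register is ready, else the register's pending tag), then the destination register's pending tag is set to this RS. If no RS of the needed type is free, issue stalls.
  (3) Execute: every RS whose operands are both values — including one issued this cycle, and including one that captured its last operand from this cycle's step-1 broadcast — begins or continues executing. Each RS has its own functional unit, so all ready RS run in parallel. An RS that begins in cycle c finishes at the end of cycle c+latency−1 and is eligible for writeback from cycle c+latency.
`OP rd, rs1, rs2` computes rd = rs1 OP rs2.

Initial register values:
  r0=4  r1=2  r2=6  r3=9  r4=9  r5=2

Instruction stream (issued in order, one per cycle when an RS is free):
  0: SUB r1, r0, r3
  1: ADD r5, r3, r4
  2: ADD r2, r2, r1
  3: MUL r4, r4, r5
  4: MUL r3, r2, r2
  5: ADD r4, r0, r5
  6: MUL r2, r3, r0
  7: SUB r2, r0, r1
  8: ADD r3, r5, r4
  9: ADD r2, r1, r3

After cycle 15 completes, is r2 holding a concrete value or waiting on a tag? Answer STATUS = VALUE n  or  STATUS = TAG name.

cycle 1: issue SUB r1<-Add1 // r0:4,r1:Add1,r2:6,r3:9,r4:9,r5:2
cycle 2: issue ADD r5<-Add2 // r0:4,r1:Add1,r2:6,r3:9,r4:9,r5:Add2
cycle 3: CDB Add1=-5; issue ADD r2<-Add1 // r0:4,r1:-5,r2:Add1,r3:9,r4:9,r5:Add2
cycle 4: CDB Add2=18; issue MUL r4<-Mul1 // r0:4,r1:-5,r2:Add1,r3:9,r4:Mul1,r5:18
cycle 5: CDB Add1=1; issue MUL r3<-Mul2 // r0:4,r1:-5,r2:1,r3:Mul2,r4:Mul1,r5:18
cycle 6: issue ADD r4<-Add1 // r0:4,r1:-5,r2:1,r3:Mul2,r4:Add1,r5:18
cycle 7: stall // r0:4,r1:-5,r2:1,r3:Mul2,r4:Add1,r5:18
cycle 8: CDB Add1=22; stall // r0:4,r1:-5,r2:1,r3:Mul2,r4:22,r5:18
cycle 9: CDB Mul1=162; issue MUL r2<-Mul1 // r0:4,r1:-5,r2:Mul1,r3:Mul2,r4:22,r5:18
cycle 10: CDB Mul2=1; issue SUB r2<-Add1 // r0:4,r1:-5,r2:Add1,r3:1,r4:22,r5:18
cycle 11: issue ADD r3<-Add2 // r0:4,r1:-5,r2:Add1,r3:Add2,r4:22,r5:18
cycle 12: CDB Add1=9; issue ADD r2<-Add1 // r0:4,r1:-5,r2:Add1,r3:Add2,r4:22,r5:18
cycle 13: CDB Add2=40 // r0:4,r1:-5,r2:Add1,r3:40,r4:22,r5:18
cycle 14: CDB Mul1=4 // r0:4,r1:-5,r2:Add1,r3:40,r4:22,r5:18
cycle 15: CDB Add1=35 // r0:4,r1:-5,r2:35,r3:40,r4:22,r5:18

STATUS = VALUE 35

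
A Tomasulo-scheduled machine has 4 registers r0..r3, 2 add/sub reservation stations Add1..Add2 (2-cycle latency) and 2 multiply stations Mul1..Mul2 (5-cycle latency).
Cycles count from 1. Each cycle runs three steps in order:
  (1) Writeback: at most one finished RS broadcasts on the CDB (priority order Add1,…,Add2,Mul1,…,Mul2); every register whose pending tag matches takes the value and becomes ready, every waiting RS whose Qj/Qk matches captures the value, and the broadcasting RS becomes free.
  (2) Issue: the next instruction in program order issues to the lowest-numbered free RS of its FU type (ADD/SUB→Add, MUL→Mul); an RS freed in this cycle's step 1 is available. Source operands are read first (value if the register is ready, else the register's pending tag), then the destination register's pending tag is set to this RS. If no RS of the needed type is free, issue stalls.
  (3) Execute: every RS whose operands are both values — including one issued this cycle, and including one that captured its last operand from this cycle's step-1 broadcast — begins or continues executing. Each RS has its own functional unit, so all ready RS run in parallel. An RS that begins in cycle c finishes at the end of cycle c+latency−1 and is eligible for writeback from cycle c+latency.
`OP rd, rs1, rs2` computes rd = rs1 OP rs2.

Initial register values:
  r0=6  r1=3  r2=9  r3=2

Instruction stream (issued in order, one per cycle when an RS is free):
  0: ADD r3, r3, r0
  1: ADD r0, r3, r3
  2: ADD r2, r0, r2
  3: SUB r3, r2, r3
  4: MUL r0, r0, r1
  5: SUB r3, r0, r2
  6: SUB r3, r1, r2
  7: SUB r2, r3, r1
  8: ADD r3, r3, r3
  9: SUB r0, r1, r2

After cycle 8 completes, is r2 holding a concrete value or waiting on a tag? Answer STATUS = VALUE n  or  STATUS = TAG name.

c1: issue ADD r3<-Add1 | r0:6,r1:3,r2:9,r3:Add1
c2: issue ADD r0<-Add2 | r0:Add2,r1:3,r2:9,r3:Add1
c3: CDB Add1=8; issue ADD r2<-Add1 | r0:Add2,r1:3,r2:Add1,r3:8
c4: stall | r0:Add2,r1:3,r2:Add1,r3:8
c5: CDB Add2=16; issue SUB r3<-Add2 | r0:16,r1:3,r2:Add1,r3:Add2
c6: issue MUL r0<-Mul1 | r0:Mul1,r1:3,r2:Add1,r3:Add2
c7: CDB Add1=25; issue SUB r3<-Add1 | r0:Mul1,r1:3,r2:25,r3:Add1
c8: stall | r0:Mul1,r1:3,r2:25,r3:Add1

STATUS = VALUE 25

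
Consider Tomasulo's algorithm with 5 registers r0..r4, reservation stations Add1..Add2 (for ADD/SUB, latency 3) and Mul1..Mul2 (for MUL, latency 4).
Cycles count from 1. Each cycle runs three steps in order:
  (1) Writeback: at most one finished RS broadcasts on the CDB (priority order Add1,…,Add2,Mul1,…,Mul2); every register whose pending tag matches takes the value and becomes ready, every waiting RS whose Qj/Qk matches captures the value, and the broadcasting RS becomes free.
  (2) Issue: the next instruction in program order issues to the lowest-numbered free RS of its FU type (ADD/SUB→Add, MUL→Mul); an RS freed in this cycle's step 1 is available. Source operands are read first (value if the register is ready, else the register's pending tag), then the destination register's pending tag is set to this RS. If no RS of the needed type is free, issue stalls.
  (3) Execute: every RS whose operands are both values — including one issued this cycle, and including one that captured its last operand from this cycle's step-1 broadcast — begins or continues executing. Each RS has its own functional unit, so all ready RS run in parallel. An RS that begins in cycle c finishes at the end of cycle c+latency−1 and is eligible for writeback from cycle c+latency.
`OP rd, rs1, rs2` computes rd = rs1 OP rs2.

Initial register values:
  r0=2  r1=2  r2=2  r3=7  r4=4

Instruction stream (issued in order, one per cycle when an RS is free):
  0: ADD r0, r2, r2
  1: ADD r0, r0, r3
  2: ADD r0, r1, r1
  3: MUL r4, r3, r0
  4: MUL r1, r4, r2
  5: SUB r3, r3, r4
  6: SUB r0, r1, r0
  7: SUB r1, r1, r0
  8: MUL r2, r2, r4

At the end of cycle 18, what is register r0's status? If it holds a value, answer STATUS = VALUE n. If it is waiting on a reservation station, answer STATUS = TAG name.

STATUS = VALUE 52

  c1: issue ADD r0<-Add1  regs: r0:Add1,r1:2,r2:2,r3:7,r4:4
  c2: issue ADD r0<-Add2  regs: r0:Add2,r1:2,r2:2,r3:7,r4:4
  c3: stall  regs: r0:Add2,r1:2,r2:2,r3:7,r4:4
  c4: CDB Add1=4; issue ADD r0<-Add1  regs: r0:Add1,r1:2,r2:2,r3:7,r4:4
  c5: issue MUL r4<-Mul1  regs: r0:Add1,r1:2,r2:2,r3:7,r4:Mul1
  c6: issue MUL r1<-Mul2  regs: r0:Add1,r1:Mul2,r2:2,r3:7,r4:Mul1
  c7: CDB Add1=4; issue SUB r3<-Add1  regs: r0:4,r1:Mul2,r2:2,r3:Add1,r4:Mul1
  c8: CDB Add2=11; issue SUB r0<-Add2  regs: r0:Add2,r1:Mul2,r2:2,r3:Add1,r4:Mul1
  c9: stall  regs: r0:Add2,r1:Mul2,r2:2,r3:Add1,r4:Mul1
  c10: stall  regs: r0:Add2,r1:Mul2,r2:2,r3:Add1,r4:Mul1
  c11: CDB Mul1=28; stall  regs: r0:Add2,r1:Mul2,r2:2,r3:Add1,r4:28
  c12: stall  regs: r0:Add2,r1:Mul2,r2:2,r3:Add1,r4:28
  c13: stall  regs: r0:Add2,r1:Mul2,r2:2,r3:Add1,r4:28
  c14: CDB Add1=-21; issue SUB r1<-Add1  regs: r0:Add2,r1:Add1,r2:2,r3:-21,r4:28
  c15: CDB Mul2=56; issue MUL r2<-Mul1  regs: r0:Add2,r1:Add1,r2:Mul1,r3:-21,r4:28
  c16: -  regs: r0:Add2,r1:Add1,r2:Mul1,r3:-21,r4:28
  c17: -  regs: r0:Add2,r1:Add1,r2:Mul1,r3:-21,r4:28
  c18: CDB Add2=52  regs: r0:52,r1:Add1,r2:Mul1,r3:-21,r4:28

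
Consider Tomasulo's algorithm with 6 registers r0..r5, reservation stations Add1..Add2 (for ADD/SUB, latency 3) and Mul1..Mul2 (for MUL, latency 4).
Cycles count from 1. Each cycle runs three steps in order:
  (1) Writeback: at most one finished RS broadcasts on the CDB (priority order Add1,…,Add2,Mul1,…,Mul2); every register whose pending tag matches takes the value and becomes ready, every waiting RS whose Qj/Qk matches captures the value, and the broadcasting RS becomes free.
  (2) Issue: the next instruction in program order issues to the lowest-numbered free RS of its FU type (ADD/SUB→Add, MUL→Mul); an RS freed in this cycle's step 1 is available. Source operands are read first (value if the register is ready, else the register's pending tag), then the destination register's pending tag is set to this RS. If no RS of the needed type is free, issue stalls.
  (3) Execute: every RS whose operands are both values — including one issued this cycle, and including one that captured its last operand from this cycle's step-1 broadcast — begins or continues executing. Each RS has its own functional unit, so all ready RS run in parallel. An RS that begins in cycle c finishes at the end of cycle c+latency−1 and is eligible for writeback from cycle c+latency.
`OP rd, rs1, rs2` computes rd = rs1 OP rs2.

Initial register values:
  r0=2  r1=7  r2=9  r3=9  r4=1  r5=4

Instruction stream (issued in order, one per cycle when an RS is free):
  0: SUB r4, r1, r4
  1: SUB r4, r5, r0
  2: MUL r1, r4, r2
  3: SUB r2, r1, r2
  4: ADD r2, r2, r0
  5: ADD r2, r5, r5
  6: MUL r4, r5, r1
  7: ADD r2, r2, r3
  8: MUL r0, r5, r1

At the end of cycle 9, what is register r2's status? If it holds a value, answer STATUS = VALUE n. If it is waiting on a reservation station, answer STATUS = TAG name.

  c1: issue SUB r4<-Add1  regs: r0:2,r1:7,r2:9,r3:9,r4:Add1,r5:4
  c2: issue SUB r4<-Add2  regs: r0:2,r1:7,r2:9,r3:9,r4:Add2,r5:4
  c3: issue MUL r1<-Mul1  regs: r0:2,r1:Mul1,r2:9,r3:9,r4:Add2,r5:4
  c4: CDB Add1=6; issue SUB r2<-Add1  regs: r0:2,r1:Mul1,r2:Add1,r3:9,r4:Add2,r5:4
  c5: CDB Add2=2; issue ADD r2<-Add2  regs: r0:2,r1:Mul1,r2:Add2,r3:9,r4:2,r5:4
  c6: stall  regs: r0:2,r1:Mul1,r2:Add2,r3:9,r4:2,r5:4
  c7: stall  regs: r0:2,r1:Mul1,r2:Add2,r3:9,r4:2,r5:4
  c8: stall  regs: r0:2,r1:Mul1,r2:Add2,r3:9,r4:2,r5:4
  c9: CDB Mul1=18; stall  regs: r0:2,r1:18,r2:Add2,r3:9,r4:2,r5:4

STATUS = TAG Add2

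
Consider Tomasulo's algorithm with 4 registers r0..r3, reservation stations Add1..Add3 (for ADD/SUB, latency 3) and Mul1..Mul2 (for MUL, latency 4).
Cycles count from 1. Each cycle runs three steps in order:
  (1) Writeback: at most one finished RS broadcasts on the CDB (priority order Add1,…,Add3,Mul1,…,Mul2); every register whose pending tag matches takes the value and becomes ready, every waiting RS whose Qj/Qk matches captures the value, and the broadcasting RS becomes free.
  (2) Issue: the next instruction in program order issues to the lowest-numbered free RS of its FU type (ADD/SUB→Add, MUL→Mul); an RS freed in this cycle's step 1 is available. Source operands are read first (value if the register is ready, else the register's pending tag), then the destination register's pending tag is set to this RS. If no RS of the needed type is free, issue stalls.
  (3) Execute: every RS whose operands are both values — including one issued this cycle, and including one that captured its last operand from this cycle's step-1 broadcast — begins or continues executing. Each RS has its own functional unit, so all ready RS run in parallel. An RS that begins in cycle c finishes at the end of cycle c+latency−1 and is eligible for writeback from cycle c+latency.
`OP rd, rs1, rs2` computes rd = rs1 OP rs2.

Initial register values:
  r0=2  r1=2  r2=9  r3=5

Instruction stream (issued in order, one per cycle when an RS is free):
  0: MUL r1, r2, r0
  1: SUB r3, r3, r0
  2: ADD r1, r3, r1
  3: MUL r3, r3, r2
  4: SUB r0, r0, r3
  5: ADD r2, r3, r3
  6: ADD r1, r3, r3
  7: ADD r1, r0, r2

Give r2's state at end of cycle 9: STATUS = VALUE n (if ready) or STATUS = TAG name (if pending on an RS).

  c1: issue MUL r1<-Mul1  regs: r0:2,r1:Mul1,r2:9,r3:5
  c2: issue SUB r3<-Add1  regs: r0:2,r1:Mul1,r2:9,r3:Add1
  c3: issue ADD r1<-Add2  regs: r0:2,r1:Add2,r2:9,r3:Add1
  c4: issue MUL r3<-Mul2  regs: r0:2,r1:Add2,r2:9,r3:Mul2
  c5: CDB Add1=3; issue SUB r0<-Add1  regs: r0:Add1,r1:Add2,r2:9,r3:Mul2
  c6: CDB Mul1=18; issue ADD r2<-Add3  regs: r0:Add1,r1:Add2,r2:Add3,r3:Mul2
  c7: stall  regs: r0:Add1,r1:Add2,r2:Add3,r3:Mul2
  c8: stall  regs: r0:Add1,r1:Add2,r2:Add3,r3:Mul2
  c9: CDB Add2=21; issue ADD r1<-Add2  regs: r0:Add1,r1:Add2,r2:Add3,r3:Mul2

STATUS = TAG Add3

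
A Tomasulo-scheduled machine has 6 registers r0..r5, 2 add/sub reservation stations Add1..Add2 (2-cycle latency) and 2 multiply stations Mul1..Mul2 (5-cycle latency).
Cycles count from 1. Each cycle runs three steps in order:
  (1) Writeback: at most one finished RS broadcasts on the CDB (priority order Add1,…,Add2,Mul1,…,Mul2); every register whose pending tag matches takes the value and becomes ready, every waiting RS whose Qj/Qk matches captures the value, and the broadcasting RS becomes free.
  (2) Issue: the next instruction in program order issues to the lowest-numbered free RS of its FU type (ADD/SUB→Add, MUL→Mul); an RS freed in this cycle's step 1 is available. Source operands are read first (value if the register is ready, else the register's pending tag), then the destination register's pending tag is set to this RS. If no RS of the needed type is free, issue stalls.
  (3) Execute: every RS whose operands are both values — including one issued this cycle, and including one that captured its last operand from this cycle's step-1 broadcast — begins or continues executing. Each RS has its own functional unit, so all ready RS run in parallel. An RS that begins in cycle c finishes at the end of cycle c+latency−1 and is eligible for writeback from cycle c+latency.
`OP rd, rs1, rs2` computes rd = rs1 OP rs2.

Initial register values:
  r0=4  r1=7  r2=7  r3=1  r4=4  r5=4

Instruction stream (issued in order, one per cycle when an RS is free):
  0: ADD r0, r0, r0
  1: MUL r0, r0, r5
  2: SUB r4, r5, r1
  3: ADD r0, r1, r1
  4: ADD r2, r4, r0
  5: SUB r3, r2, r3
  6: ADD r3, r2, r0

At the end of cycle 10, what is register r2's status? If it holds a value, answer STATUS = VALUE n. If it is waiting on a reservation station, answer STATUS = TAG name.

STATUS = VALUE 11

cycle 1: issue ADD r0<-Add1 // r0:Add1,r1:7,r2:7,r3:1,r4:4,r5:4
cycle 2: issue MUL r0<-Mul1 // r0:Mul1,r1:7,r2:7,r3:1,r4:4,r5:4
cycle 3: CDB Add1=8; issue SUB r4<-Add1 // r0:Mul1,r1:7,r2:7,r3:1,r4:Add1,r5:4
cycle 4: issue ADD r0<-Add2 // r0:Add2,r1:7,r2:7,r3:1,r4:Add1,r5:4
cycle 5: CDB Add1=-3; issue ADD r2<-Add1 // r0:Add2,r1:7,r2:Add1,r3:1,r4:-3,r5:4
cycle 6: CDB Add2=14; issue SUB r3<-Add2 // r0:14,r1:7,r2:Add1,r3:Add2,r4:-3,r5:4
cycle 7: stall // r0:14,r1:7,r2:Add1,r3:Add2,r4:-3,r5:4
cycle 8: CDB Add1=11; issue ADD r3<-Add1 // r0:14,r1:7,r2:11,r3:Add1,r4:-3,r5:4
cycle 9: CDB Mul1=32 // r0:14,r1:7,r2:11,r3:Add1,r4:-3,r5:4
cycle 10: CDB Add1=25 // r0:14,r1:7,r2:11,r3:25,r4:-3,r5:4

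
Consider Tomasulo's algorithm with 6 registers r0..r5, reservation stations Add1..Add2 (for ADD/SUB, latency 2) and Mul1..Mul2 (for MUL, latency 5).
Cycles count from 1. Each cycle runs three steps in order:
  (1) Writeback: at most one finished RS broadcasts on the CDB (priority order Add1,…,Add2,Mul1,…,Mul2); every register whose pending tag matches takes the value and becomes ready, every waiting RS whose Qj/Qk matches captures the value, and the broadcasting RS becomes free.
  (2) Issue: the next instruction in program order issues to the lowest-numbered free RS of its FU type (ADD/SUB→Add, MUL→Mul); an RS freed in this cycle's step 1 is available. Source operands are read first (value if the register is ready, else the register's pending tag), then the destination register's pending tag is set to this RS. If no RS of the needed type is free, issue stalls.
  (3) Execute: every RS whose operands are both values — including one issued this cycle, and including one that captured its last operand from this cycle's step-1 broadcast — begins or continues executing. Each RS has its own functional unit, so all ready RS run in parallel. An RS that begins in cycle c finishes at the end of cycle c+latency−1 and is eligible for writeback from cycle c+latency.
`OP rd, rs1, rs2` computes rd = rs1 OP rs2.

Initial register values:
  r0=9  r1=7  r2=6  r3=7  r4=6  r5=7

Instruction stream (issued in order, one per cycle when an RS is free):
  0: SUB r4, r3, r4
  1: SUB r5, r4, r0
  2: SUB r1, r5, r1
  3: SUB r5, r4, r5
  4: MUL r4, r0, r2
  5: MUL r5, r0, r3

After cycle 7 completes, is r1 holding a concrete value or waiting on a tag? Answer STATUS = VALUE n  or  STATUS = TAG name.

c1: issue SUB r4<-Add1 | r0:9,r1:7,r2:6,r3:7,r4:Add1,r5:7
c2: issue SUB r5<-Add2 | r0:9,r1:7,r2:6,r3:7,r4:Add1,r5:Add2
c3: CDB Add1=1; issue SUB r1<-Add1 | r0:9,r1:Add1,r2:6,r3:7,r4:1,r5:Add2
c4: stall | r0:9,r1:Add1,r2:6,r3:7,r4:1,r5:Add2
c5: CDB Add2=-8; issue SUB r5<-Add2 | r0:9,r1:Add1,r2:6,r3:7,r4:1,r5:Add2
c6: issue MUL r4<-Mul1 | r0:9,r1:Add1,r2:6,r3:7,r4:Mul1,r5:Add2
c7: CDB Add1=-15; issue MUL r5<-Mul2 | r0:9,r1:-15,r2:6,r3:7,r4:Mul1,r5:Mul2

STATUS = VALUE -15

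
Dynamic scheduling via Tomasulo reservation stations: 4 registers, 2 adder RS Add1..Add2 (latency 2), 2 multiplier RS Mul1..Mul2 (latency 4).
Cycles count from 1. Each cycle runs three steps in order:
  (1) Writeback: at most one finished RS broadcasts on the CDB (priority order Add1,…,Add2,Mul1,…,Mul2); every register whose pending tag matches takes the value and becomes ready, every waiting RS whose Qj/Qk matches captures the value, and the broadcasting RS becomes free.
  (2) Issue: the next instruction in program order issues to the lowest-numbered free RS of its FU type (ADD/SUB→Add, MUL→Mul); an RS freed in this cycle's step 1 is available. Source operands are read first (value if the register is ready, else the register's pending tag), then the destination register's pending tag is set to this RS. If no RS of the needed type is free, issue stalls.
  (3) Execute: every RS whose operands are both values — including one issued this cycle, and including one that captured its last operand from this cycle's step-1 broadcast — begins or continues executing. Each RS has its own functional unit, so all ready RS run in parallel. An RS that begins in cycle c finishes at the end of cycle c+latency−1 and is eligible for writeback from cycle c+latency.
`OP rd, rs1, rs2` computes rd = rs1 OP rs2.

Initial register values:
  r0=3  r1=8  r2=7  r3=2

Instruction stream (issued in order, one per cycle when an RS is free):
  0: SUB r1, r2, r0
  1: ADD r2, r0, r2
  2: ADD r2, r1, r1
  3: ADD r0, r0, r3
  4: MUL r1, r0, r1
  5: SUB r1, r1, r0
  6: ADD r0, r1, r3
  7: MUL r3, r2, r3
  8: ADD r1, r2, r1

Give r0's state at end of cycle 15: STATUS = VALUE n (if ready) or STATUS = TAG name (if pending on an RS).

STATUS = VALUE 17

cycle 1: issue SUB r1<-Add1 // r0:3,r1:Add1,r2:7,r3:2
cycle 2: issue ADD r2<-Add2 // r0:3,r1:Add1,r2:Add2,r3:2
cycle 3: CDB Add1=4; issue ADD r2<-Add1 // r0:3,r1:4,r2:Add1,r3:2
cycle 4: CDB Add2=10; issue ADD r0<-Add2 // r0:Add2,r1:4,r2:Add1,r3:2
cycle 5: CDB Add1=8; issue MUL r1<-Mul1 // r0:Add2,r1:Mul1,r2:8,r3:2
cycle 6: CDB Add2=5; issue SUB r1<-Add1 // r0:5,r1:Add1,r2:8,r3:2
cycle 7: issue ADD r0<-Add2 // r0:Add2,r1:Add1,r2:8,r3:2
cycle 8: issue MUL r3<-Mul2 // r0:Add2,r1:Add1,r2:8,r3:Mul2
cycle 9: stall // r0:Add2,r1:Add1,r2:8,r3:Mul2
cycle 10: CDB Mul1=20; stall // r0:Add2,r1:Add1,r2:8,r3:Mul2
cycle 11: stall // r0:Add2,r1:Add1,r2:8,r3:Mul2
cycle 12: CDB Add1=15; issue ADD r1<-Add1 // r0:Add2,r1:Add1,r2:8,r3:Mul2
cycle 13: CDB Mul2=16 // r0:Add2,r1:Add1,r2:8,r3:16
cycle 14: CDB Add1=23 // r0:Add2,r1:23,r2:8,r3:16
cycle 15: CDB Add2=17 // r0:17,r1:23,r2:8,r3:16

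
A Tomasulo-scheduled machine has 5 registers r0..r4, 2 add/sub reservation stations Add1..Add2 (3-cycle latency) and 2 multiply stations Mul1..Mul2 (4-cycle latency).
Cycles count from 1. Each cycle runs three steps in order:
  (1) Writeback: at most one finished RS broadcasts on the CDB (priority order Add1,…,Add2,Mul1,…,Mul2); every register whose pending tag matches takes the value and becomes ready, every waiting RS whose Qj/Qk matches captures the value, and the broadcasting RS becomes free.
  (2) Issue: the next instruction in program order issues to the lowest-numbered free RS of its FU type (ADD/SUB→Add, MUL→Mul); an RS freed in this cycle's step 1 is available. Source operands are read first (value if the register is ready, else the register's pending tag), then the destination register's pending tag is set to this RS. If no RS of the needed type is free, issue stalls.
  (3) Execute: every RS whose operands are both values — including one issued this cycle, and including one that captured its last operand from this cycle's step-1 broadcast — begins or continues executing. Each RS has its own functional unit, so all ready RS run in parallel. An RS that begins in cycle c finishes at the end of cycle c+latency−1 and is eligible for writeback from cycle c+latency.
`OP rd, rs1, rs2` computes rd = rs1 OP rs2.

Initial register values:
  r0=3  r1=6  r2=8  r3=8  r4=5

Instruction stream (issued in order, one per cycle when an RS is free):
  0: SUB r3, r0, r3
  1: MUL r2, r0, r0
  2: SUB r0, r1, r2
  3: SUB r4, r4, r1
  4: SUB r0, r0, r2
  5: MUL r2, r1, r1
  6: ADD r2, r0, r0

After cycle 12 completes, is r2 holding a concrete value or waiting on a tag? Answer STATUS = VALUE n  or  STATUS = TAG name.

  c1: issue SUB r3<-Add1  regs: r0:3,r1:6,r2:8,r3:Add1,r4:5
  c2: issue MUL r2<-Mul1  regs: r0:3,r1:6,r2:Mul1,r3:Add1,r4:5
  c3: issue SUB r0<-Add2  regs: r0:Add2,r1:6,r2:Mul1,r3:Add1,r4:5
  c4: CDB Add1=-5; issue SUB r4<-Add1  regs: r0:Add2,r1:6,r2:Mul1,r3:-5,r4:Add1
  c5: stall  regs: r0:Add2,r1:6,r2:Mul1,r3:-5,r4:Add1
  c6: CDB Mul1=9; stall  regs: r0:Add2,r1:6,r2:9,r3:-5,r4:Add1
  c7: CDB Add1=-1; issue SUB r0<-Add1  regs: r0:Add1,r1:6,r2:9,r3:-5,r4:-1
  c8: issue MUL r2<-Mul1  regs: r0:Add1,r1:6,r2:Mul1,r3:-5,r4:-1
  c9: CDB Add2=-3; issue ADD r2<-Add2  regs: r0:Add1,r1:6,r2:Add2,r3:-5,r4:-1
  c10: -  regs: r0:Add1,r1:6,r2:Add2,r3:-5,r4:-1
  c11: -  regs: r0:Add1,r1:6,r2:Add2,r3:-5,r4:-1
  c12: CDB Add1=-12  regs: r0:-12,r1:6,r2:Add2,r3:-5,r4:-1

STATUS = TAG Add2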